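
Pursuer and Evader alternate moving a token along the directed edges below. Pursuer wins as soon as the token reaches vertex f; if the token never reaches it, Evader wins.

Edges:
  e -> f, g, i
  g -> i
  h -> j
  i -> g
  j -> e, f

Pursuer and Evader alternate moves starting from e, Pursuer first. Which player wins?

Track states (vertex, player-to-move).
A0 = {(f,Pursuer), (f,Evader)}
A1: add {(e,Pursuer), (j,Pursuer)}.
(e,Pursuer) ∈ A1 ⇒ Pursuer forces the target.

Pursuer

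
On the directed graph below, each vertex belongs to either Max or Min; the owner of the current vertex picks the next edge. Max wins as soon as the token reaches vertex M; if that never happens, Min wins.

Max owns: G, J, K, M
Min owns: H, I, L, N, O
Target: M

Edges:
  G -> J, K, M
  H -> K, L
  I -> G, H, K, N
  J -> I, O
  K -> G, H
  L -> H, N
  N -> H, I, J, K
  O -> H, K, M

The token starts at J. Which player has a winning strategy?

A0 = {M}
A1: add {G} — G (Max) has G→M.
A2: add {K} — K (Max) has K→G.
A3 = A2; e.g. H (Min) can still go to L. Fixed point.
J never enters the attractor, so Min can avoid the target forever.

Min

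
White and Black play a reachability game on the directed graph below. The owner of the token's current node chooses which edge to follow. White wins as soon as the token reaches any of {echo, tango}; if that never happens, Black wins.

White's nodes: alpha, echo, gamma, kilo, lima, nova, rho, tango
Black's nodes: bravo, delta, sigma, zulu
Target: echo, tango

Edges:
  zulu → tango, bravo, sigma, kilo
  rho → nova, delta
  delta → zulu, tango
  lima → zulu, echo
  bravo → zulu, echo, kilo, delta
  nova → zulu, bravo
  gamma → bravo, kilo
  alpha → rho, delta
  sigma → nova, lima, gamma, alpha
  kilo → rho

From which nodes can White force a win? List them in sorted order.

echo, lima, tango

A0 = {echo, tango}
A1: add {lima} — lima (White) has lima→echo.
A2 = A1; e.g. nova (White) has no edge into A1. Fixed point.
White's winning region = {echo, lima, tango}.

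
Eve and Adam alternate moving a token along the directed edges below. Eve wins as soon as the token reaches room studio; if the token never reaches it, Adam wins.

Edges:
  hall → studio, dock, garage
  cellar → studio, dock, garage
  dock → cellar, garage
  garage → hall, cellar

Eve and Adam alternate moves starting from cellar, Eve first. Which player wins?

Eve

Track states (vertex, player-to-move).
A0 = {(studio,Eve), (studio,Adam)}
A1: add {(hall,Eve), (cellar,Eve)}.
(cellar,Eve) ∈ A1 ⇒ Eve forces the target.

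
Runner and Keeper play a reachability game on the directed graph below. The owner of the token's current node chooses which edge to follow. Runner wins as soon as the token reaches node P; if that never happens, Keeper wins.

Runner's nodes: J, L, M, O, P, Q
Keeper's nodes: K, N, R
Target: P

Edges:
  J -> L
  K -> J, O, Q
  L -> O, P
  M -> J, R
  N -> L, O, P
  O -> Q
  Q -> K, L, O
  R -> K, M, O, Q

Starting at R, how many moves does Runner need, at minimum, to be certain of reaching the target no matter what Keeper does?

A0 = {P}
A1: add {L} — L (Runner) has L→P.
A2: add {J, Q} — J (Runner) has J→L; Q (Runner) has Q→L.
A3: add {M, O} — M (Runner) has M→J; O (Runner) has O→Q.
A4: add {K, N} — K (Keeper): all of {J, O, Q} already in; N (Keeper): all of {L, O, P} already in.
A5: add {R} — R (Keeper): all of {K, M, O, Q} already in.
A5 = all vertices. Fixed point.
R enters the attractor at level 5, so Runner can force the target in 5 moves from there.

5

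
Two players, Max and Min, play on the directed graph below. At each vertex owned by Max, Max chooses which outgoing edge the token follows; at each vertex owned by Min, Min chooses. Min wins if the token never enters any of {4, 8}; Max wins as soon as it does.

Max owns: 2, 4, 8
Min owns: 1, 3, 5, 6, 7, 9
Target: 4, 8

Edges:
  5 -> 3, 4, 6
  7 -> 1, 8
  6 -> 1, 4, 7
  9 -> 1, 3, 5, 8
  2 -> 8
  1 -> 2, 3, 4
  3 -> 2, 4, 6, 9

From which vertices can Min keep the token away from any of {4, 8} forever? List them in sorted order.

1, 3, 5, 6, 7, 9

A0 = {4, 8}
A1: add {2} — 2 (Max) has 2→8.
A2 = A1; e.g. 1 (Min) can still go to 3. Fixed point.
Max's attractor = {2, 4, 8}; Min avoids the target exactly from the complement.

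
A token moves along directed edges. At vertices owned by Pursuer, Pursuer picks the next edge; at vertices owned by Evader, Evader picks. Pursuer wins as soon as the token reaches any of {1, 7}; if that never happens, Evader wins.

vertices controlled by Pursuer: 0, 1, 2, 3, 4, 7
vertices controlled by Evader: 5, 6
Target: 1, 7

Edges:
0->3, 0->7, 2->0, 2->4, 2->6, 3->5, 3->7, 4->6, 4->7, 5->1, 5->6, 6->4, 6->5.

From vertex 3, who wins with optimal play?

Pursuer

A0 = {1, 7}
A1: add {0, 3, 4} — 0 (Pursuer) has 0→7; 3 (Pursuer) has 3→7; 4 (Pursuer) has 4→7.
3 ∈ A1, so Pursuer can force the target.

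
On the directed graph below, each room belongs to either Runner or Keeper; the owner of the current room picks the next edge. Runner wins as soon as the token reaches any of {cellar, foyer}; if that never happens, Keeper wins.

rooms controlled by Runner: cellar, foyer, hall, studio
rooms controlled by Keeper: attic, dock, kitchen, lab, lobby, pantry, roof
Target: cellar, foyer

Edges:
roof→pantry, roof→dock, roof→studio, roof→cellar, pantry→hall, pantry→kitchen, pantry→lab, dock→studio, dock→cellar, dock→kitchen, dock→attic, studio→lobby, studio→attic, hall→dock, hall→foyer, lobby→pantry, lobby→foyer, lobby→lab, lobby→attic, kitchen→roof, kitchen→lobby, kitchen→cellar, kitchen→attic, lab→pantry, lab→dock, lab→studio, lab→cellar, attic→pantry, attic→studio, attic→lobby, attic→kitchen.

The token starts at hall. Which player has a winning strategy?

Runner

A0 = {cellar, foyer}
A1: add {hall} — hall (Runner) has hall→foyer.
A2 = A1; e.g. roof (Keeper) can still go to pantry. Fixed point.
hall ∈ A1, so Runner can force the target.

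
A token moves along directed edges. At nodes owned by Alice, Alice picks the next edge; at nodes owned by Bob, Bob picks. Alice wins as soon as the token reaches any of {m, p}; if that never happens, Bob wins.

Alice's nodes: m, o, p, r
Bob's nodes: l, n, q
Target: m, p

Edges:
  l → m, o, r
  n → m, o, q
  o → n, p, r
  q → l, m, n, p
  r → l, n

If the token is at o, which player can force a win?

Alice

A0 = {m, p}
A1: add {o} — o (Alice) has o→p.
A2 = A1; e.g. l (Bob) can still go to r. Fixed point.
o ∈ A1, so Alice can force the target.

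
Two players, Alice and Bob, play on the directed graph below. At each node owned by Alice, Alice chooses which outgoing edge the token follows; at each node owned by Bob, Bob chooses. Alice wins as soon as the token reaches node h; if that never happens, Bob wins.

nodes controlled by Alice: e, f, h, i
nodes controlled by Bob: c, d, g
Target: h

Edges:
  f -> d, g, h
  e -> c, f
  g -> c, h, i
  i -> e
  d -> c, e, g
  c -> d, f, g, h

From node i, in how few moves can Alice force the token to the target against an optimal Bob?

3

A0 = {h}
A1: add {f} — f (Alice) has f→h.
A2: add {e} — e (Alice) has e→f.
A3: add {i} — i (Alice) has i→e.
A4 = A3; e.g. c (Bob) can still go to d. Fixed point.
i enters the attractor at level 3, so Alice can force the target in 3 moves from there.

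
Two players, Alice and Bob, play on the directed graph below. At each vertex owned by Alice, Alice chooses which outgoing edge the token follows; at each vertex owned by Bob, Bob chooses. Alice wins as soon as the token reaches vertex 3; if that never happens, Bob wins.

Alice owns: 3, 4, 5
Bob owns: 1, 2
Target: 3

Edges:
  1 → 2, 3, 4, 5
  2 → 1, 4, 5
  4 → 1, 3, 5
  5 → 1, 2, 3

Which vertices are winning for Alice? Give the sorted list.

A0 = {3}
A1: add {4, 5} — 4 (Alice) has 4→3; 5 (Alice) has 5→3.
A2 = A1; e.g. 1 (Bob) can still go to 2. Fixed point.
Alice's winning region = {3, 4, 5}.

3, 4, 5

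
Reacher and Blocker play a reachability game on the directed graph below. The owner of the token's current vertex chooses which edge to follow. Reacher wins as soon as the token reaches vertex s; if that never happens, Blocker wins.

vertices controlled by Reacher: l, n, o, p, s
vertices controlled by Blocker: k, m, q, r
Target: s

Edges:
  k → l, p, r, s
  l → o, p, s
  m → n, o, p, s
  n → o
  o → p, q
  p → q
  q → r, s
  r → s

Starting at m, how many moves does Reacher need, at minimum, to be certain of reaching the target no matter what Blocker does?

A0 = {s}
A1: add {l, r} — l (Reacher) has l→s; r (Blocker): all of {s} already in.
A2: add {q} — q (Blocker): all of {r, s} already in.
A3: add {o, p} — o (Reacher) has o→q; p (Reacher) has p→q.
A4: add {k, n} — k (Blocker): all of {l, p, r, s} already in; n (Reacher) has n→o.
A5: add {m} — m (Blocker): all of {n, o, p, s} already in.
A5 = all vertices. Fixed point.
m enters the attractor at level 5, so Reacher can force the target in 5 moves from there.

5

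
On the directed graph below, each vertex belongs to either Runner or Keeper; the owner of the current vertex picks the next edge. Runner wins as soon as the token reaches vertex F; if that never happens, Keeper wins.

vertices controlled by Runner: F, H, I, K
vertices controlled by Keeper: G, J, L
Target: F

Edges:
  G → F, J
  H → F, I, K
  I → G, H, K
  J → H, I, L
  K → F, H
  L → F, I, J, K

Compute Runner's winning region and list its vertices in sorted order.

F, H, I, K

A0 = {F}
A1: add {H, K} — H (Runner) has H→F; K (Runner) has K→F.
A2: add {I} — I (Runner) has I→H.
A3 = A2; e.g. G (Keeper) can still go to J. Fixed point.
Runner's winning region = {F, H, I, K}.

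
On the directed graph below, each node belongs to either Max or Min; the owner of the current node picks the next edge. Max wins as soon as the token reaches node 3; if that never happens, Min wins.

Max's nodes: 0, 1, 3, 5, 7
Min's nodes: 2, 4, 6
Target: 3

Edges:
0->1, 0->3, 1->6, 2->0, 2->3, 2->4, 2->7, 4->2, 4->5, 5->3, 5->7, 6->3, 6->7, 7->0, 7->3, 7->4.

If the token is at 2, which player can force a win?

Min

A0 = {3}
A1: add {0, 5, 7} — 0 (Max) has 0→3; 5 (Max) has 5→3; 7 (Max) has 7→3.
A2: add {6} — 6 (Min): all of {3, 7} already in.
A3: add {1} — 1 (Max) has 1→6.
A4 = A3; e.g. 2 (Min) can still go to 4. Fixed point.
2 never enters the attractor, so Min can avoid the target forever.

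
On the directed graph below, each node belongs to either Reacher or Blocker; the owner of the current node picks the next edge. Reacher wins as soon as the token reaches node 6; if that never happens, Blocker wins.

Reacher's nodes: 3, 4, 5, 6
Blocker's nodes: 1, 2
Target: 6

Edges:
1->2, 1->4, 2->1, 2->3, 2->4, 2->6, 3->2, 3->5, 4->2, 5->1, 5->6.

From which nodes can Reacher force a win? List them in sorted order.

3, 5, 6

A0 = {6}
A1: add {5} — 5 (Reacher) has 5→6.
A2: add {3} — 3 (Reacher) has 3→5.
A3 = A2; e.g. 1 (Blocker) can still go to 2. Fixed point.
Reacher's winning region = {3, 5, 6}.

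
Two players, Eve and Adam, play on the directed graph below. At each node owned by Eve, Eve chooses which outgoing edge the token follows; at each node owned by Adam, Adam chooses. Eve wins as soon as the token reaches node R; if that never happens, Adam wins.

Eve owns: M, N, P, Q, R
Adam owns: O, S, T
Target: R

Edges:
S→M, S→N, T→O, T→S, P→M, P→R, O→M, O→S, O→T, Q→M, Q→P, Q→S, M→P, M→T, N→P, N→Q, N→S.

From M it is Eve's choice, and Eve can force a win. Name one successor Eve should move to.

A0 = {R}
A1: add {P} — P (Eve) has P→R.
A2: add {M, N, Q} — M (Eve) has M→P; N (Eve) has N→P; Q (Eve) has Q→P.
A3: add {S} — S (Adam): all of {M, N} already in.
A4 = A3; e.g. O (Adam) can still go to T. Fixed point.
From M, successor P is in the attractor (rank 1); the other successor T is not.

P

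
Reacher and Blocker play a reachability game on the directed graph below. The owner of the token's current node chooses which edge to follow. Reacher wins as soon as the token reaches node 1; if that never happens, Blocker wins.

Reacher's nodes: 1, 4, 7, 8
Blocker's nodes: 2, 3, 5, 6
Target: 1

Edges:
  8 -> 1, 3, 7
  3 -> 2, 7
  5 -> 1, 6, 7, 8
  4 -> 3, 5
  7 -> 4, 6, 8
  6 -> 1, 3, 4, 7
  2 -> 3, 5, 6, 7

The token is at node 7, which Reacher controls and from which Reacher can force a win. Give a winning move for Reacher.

A0 = {1}
A1: add {8} — 8 (Reacher) has 8→1.
A2: add {7} — 7 (Reacher) has 7→8.
A3 = A2; e.g. 2 (Blocker) can still go to 3. Fixed point.
From 7, successor 8 is in the attractor (rank 1); the other successors 4, 6 are not.

8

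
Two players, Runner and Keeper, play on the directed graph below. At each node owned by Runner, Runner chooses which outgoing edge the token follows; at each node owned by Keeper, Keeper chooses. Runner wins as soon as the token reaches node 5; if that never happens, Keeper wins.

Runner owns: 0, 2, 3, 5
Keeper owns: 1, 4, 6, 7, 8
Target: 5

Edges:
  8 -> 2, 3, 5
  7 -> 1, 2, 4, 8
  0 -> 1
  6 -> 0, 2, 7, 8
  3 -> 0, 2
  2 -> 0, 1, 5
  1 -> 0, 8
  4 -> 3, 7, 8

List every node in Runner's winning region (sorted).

2, 3, 5, 8

A0 = {5}
A1: add {2} — 2 (Runner) has 2→5.
A2: add {3} — 3 (Runner) has 3→2.
A3: add {8} — 8 (Keeper): all of {2, 3, 5} already in.
A4 = A3; e.g. 0 (Runner) has no edge into A3. Fixed point.
Runner's winning region = {2, 3, 5, 8}.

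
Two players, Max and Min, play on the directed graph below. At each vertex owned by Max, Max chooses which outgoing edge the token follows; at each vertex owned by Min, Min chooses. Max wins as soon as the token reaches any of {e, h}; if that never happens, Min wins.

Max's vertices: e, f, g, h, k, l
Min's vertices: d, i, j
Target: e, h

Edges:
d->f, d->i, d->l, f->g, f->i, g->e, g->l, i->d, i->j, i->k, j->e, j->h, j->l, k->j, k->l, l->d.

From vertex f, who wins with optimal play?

Max

A0 = {e, h}
A1: add {g} — g (Max) has g→e.
A2: add {f} — f (Max) has f→g.
A3 = A2; e.g. d (Min) can still go to i. Fixed point.
f ∈ A2, so Max can force the target.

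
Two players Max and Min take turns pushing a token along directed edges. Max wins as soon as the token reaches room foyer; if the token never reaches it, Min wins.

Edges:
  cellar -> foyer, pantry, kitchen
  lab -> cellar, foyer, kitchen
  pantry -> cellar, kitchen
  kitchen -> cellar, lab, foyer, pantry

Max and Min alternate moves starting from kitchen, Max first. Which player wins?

Max

Track states (vertex, player-to-move).
A0 = {(foyer,Max), (foyer,Min)}
A1: add {(cellar,Max), (lab,Max), (kitchen,Max)}.
(kitchen,Max) ∈ A1 ⇒ Max forces the target.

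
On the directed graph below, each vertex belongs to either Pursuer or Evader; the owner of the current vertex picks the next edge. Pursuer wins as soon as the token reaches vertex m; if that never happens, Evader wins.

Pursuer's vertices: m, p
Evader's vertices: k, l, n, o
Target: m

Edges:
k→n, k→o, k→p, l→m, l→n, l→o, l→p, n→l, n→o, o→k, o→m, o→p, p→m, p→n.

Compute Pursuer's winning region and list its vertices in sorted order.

A0 = {m}
A1: add {p} — p (Pursuer) has p→m.
A2 = A1; e.g. k (Evader) can still go to n. Fixed point.
Pursuer's winning region = {m, p}.

m, p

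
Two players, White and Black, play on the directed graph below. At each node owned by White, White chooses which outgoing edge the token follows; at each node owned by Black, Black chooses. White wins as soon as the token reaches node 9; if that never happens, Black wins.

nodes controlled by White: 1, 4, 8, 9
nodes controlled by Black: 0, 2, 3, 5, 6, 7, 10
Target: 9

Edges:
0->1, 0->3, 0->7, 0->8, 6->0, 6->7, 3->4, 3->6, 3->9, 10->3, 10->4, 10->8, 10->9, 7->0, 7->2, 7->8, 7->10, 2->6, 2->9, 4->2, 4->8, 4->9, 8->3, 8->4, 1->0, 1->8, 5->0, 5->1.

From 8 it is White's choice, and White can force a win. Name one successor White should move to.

A0 = {9}
A1: add {4} — 4 (White) has 4→9.
A2: add {8} — 8 (White) has 8→4.
A3: add {1} — 1 (White) has 1→8.
A4 = A3; e.g. 0 (Black) can still go to 3. Fixed point.
From 8, successor 4 is in the attractor (rank 1); the other successor 3 is not.

4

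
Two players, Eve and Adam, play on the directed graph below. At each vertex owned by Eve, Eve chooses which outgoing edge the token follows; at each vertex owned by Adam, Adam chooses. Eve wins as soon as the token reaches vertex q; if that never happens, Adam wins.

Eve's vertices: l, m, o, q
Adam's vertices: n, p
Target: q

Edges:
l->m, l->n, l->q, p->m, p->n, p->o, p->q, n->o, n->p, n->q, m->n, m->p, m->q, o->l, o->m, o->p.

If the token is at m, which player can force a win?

Eve

A0 = {q}
A1: add {l, m} — l (Eve) has l→q; m (Eve) has m→q.
m ∈ A1, so Eve can force the target.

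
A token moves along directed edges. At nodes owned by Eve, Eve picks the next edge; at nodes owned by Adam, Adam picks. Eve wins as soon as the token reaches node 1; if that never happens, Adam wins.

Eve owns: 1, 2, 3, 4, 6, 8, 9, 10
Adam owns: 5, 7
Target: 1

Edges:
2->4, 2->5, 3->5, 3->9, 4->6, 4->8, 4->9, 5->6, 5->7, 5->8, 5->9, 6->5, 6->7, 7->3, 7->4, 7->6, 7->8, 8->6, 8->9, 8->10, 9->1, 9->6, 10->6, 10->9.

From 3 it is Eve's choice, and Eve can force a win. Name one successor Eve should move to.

9

A0 = {1}
A1: add {9} — 9 (Eve) has 9→1.
A2: add {3, 4, 8, 10} — 3 (Eve) has 3→9; 4 (Eve) has 4→9; 8 (Eve) has 8→9; 10 (Eve) has 10→9.
A3: add {2} — 2 (Eve) has 2→4.
A4 = A3; e.g. 5 (Adam) can still go to 6. Fixed point.
From 3, successor 9 is in the attractor (rank 1); the other successor 5 is not.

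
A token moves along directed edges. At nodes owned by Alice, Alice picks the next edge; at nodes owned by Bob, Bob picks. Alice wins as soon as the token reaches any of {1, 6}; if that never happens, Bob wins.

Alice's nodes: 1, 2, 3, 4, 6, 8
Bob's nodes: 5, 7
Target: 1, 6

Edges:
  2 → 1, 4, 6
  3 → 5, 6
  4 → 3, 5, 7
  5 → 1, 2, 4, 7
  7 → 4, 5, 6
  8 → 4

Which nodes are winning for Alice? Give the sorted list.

1, 2, 3, 4, 6, 8

A0 = {1, 6}
A1: add {2, 3} — 2 (Alice) has 2→1; 3 (Alice) has 3→6.
A2: add {4} — 4 (Alice) has 4→3.
A3: add {8} — 8 (Alice) has 8→4.
A4 = A3; e.g. 5 (Bob) can still go to 7. Fixed point.
Alice's winning region = {1, 2, 3, 4, 6, 8}.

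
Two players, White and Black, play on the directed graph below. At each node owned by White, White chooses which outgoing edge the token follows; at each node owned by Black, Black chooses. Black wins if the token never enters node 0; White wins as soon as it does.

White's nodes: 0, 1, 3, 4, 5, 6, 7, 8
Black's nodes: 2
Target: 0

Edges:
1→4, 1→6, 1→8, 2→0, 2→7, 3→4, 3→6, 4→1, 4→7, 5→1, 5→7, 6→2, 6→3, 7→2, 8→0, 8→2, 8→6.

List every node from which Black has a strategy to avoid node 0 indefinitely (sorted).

A0 = {0}
A1: add {8} — 8 (White) has 8→0.
A2: add {1} — 1 (White) has 1→8.
A3: add {4, 5} — 4 (White) has 4→1; 5 (White) has 5→1.
A4: add {3} — 3 (White) has 3→4.
A5: add {6} — 6 (White) has 6→3.
A6 = A5; e.g. 2 (Black) can still go to 7. Fixed point.
White's attractor = {0, 1, 3, 4, 5, 6, 8}; Black avoids the target exactly from the complement.

2, 7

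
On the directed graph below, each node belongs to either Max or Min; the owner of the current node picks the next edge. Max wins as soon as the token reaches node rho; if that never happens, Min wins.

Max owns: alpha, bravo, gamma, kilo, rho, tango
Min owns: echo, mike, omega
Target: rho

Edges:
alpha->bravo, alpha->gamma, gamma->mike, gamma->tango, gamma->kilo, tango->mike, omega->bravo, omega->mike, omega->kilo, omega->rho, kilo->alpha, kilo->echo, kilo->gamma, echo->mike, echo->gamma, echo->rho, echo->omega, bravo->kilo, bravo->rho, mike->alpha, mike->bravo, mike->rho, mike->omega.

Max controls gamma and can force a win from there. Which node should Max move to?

A0 = {rho}
A1: add {bravo} — bravo (Max) has bravo→rho.
A2: add {alpha} — alpha (Max) has alpha→bravo.
A3: add {kilo} — kilo (Max) has kilo→alpha.
A4: add {gamma} — gamma (Max) has gamma→kilo.
A5 = A4; e.g. mike (Min) can still go to omega. Fixed point.
From gamma, successor kilo is in the attractor (rank 3); the other successors mike, tango are not.

kilo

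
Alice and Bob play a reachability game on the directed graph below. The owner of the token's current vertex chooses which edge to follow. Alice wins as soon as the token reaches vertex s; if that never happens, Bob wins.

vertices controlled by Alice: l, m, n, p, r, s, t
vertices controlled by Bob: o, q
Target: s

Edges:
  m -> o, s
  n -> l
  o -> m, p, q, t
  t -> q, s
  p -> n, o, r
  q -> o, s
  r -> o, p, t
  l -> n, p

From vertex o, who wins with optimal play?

A0 = {s}
A1: add {m, t} — m (Alice) has m→s; t (Alice) has t→s.
A2: add {r} — r (Alice) has r→t.
A3: add {p} — p (Alice) has p→r.
A4: add {l} — l (Alice) has l→p.
A5: add {n} — n (Alice) has n→l.
A6 = A5; e.g. o (Bob) can still go to q. Fixed point.
o never enters the attractor, so Bob can avoid the target forever.

Bob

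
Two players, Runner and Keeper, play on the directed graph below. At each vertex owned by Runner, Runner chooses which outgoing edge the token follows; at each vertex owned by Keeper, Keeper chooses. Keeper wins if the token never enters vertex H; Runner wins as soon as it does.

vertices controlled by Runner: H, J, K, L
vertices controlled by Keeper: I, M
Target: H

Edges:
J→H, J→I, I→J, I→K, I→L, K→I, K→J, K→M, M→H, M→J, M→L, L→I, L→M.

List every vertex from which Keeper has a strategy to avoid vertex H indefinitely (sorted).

I, L, M

A0 = {H}
A1: add {J} — J (Runner) has J→H.
A2: add {K} — K (Runner) has K→J.
A3 = A2; e.g. I (Keeper) can still go to L. Fixed point.
Runner's attractor = {H, J, K}; Keeper avoids the target exactly from the complement.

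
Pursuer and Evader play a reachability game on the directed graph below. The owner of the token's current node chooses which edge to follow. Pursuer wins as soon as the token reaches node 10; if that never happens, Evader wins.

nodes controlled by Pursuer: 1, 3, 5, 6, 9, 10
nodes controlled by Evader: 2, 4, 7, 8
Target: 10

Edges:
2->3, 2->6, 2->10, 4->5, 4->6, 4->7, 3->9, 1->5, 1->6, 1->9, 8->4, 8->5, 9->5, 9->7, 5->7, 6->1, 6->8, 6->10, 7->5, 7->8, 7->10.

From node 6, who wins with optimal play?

A0 = {10}
A1: add {6} — 6 (Pursuer) has 6→10.
6 ∈ A1, so Pursuer can force the target.

Pursuer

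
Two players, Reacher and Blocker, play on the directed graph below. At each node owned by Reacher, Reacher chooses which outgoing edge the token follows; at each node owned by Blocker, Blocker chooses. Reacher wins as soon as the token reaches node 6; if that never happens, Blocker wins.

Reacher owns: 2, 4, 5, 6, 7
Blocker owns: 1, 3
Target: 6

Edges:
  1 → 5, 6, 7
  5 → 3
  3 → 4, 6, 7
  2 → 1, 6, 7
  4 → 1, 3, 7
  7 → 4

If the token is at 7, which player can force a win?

Blocker

A0 = {6}
A1: add {2} — 2 (Reacher) has 2→6.
A2 = A1; e.g. 1 (Blocker) can still go to 5. Fixed point.
7 never enters the attractor, so Blocker can avoid the target forever.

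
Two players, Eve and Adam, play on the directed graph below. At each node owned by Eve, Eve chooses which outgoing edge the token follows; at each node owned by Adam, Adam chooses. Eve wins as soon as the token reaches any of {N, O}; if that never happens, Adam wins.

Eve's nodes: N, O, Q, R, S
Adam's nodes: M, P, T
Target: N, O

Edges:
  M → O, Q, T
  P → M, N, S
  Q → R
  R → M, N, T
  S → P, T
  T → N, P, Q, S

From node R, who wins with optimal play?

Eve

A0 = {N, O}
A1: add {R} — R (Eve) has R→N.
R ∈ A1, so Eve can force the target.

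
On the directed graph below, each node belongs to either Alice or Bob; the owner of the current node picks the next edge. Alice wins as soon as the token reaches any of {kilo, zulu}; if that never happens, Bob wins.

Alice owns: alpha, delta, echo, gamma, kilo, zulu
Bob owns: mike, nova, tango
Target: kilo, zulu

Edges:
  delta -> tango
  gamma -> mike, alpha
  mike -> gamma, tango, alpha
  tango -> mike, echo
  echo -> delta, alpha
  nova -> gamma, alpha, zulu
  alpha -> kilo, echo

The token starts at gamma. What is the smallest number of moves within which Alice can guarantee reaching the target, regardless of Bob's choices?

A0 = {kilo, zulu}
A1: add {alpha} — alpha (Alice) has alpha→kilo.
A2: add {echo, gamma} — gamma (Alice) has gamma→alpha; echo (Alice) has echo→alpha.
gamma enters the attractor at level 2, so Alice can force the target in 2 moves from there.

2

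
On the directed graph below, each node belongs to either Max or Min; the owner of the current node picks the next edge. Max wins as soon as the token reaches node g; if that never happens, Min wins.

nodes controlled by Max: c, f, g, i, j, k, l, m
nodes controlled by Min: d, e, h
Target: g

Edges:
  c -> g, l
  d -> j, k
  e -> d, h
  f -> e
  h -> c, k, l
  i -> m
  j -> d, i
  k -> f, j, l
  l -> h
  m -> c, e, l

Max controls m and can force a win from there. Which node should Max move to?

c

A0 = {g}
A1: add {c} — c (Max) has c→g.
A2: add {m} — m (Max) has m→c.
A3: add {i} — i (Max) has i→m.
A4: add {j} — j (Max) has j→i.
A5: add {k} — k (Max) has k→j.
A6: add {d} — d (Min): all of {j, k} already in.
A7 = A6; e.g. e (Min) can still go to h. Fixed point.
From m, successor c is in the attractor (rank 1); the other successors e, l are not.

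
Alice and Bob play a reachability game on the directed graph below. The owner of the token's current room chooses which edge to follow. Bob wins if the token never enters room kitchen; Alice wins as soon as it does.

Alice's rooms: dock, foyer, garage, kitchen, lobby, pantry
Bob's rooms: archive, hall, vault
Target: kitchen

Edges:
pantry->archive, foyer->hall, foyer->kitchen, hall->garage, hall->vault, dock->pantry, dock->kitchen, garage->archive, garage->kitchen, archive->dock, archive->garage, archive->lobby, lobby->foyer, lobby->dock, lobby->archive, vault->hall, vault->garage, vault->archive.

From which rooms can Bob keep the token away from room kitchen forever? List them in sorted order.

A0 = {kitchen}
A1: add {dock, foyer, garage} — foyer (Alice) has foyer→kitchen; dock (Alice) has dock→kitchen; garage (Alice) has garage→kitchen.
A2: add {lobby} — lobby (Alice) has lobby→foyer.
A3: add {archive} — archive (Bob): all of {dock, garage, lobby} already in.
A4: add {pantry} — pantry (Alice) has pantry→archive.
A5 = A4; e.g. hall (Bob) can still go to vault. Fixed point.
Alice's attractor = {archive, dock, foyer, garage, kitchen, lobby, pantry}; Bob avoids the target exactly from the complement.

hall, vault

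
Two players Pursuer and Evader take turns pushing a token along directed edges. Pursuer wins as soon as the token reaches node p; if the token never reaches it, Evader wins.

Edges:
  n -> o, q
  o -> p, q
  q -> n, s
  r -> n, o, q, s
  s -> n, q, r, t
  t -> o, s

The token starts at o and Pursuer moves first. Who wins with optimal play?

Track states (vertex, player-to-move).
A0 = {(p,Pursuer), (p,Evader)}
A1: add {(o,Pursuer)}.
(o,Pursuer) ∈ A1 ⇒ Pursuer forces the target.

Pursuer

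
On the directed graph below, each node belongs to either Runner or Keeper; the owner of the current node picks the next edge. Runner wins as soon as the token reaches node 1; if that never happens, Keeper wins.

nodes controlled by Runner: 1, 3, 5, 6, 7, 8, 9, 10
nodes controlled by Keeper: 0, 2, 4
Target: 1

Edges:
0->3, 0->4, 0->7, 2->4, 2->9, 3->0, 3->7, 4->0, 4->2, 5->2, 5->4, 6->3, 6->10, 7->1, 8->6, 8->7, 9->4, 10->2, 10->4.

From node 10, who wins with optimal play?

A0 = {1}
A1: add {7} — 7 (Runner) has 7→1.
A2: add {3, 8} — 3 (Runner) has 3→7; 8 (Runner) has 8→7.
A3: add {6} — 6 (Runner) has 6→3.
A4 = A3; e.g. 0 (Keeper) can still go to 4. Fixed point.
10 never enters the attractor, so Keeper can avoid the target forever.

Keeper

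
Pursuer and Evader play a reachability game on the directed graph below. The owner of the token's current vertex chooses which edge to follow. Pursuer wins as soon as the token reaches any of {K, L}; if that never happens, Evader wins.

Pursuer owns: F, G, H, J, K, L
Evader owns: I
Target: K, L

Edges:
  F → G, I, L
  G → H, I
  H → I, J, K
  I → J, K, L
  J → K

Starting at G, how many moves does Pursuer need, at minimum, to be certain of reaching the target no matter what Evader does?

A0 = {K, L}
A1: add {F, H, J} — F (Pursuer) has F→L; H (Pursuer) has H→K; J (Pursuer) has J→K.
A2: add {G, I} — G (Pursuer) has G→H; I (Evader): all of {J, K, L} already in.
A2 = all vertices. Fixed point.
G enters the attractor at level 2, so Pursuer can force the target in 2 moves from there.

2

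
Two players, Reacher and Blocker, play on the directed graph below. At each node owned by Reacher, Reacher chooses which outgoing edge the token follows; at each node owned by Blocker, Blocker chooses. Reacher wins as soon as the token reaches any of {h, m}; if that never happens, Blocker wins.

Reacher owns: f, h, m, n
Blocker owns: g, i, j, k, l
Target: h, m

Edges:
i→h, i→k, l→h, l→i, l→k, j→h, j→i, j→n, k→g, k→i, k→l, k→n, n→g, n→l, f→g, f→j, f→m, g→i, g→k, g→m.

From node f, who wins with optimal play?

A0 = {h, m}
A1: add {f} — f (Reacher) has f→m.
A2 = A1; e.g. g (Blocker) can still go to i. Fixed point.
f ∈ A1, so Reacher can force the target.

Reacher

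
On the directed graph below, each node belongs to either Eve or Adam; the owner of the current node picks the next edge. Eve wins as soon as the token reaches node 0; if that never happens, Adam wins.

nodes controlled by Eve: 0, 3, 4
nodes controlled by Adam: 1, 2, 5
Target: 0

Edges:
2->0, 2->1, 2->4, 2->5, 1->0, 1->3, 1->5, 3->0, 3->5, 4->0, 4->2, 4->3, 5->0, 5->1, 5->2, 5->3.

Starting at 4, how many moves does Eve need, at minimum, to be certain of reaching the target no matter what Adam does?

1

A0 = {0}
A1: add {3, 4} — 3 (Eve) has 3→0; 4 (Eve) has 4→0.
A2 = A1; e.g. 1 (Adam) can still go to 5. Fixed point.
4 enters the attractor at level 1, so Eve can force the target in 1 move from there.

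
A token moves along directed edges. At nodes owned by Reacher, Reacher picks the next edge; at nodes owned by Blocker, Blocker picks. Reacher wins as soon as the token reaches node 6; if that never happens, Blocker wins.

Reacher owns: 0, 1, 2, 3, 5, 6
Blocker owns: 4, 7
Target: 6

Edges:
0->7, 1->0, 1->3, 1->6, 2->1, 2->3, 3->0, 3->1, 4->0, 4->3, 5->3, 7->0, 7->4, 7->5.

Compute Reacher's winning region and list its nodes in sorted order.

1, 2, 3, 5, 6

A0 = {6}
A1: add {1} — 1 (Reacher) has 1→6.
A2: add {2, 3} — 2 (Reacher) has 2→1; 3 (Reacher) has 3→1.
A3: add {5} — 5 (Reacher) has 5→3.
A4 = A3; e.g. 0 (Reacher) has no edge into A3. Fixed point.
Reacher's winning region = {1, 2, 3, 5, 6}.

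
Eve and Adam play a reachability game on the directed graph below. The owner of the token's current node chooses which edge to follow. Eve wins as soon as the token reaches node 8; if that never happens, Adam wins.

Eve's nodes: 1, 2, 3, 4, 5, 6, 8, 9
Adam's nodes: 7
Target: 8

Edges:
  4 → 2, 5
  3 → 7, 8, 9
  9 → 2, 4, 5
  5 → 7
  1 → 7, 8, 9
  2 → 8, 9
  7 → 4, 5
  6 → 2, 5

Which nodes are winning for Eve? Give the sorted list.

1, 2, 3, 4, 6, 8, 9

A0 = {8}
A1: add {1, 2, 3} — 1 (Eve) has 1→8; 2 (Eve) has 2→8; 3 (Eve) has 3→8.
A2: add {4, 6, 9} — 4 (Eve) has 4→2; 6 (Eve) has 6→2; 9 (Eve) has 9→2.
A3 = A2; e.g. 5 (Eve) has no edge into A2. Fixed point.
Eve's winning region = {1, 2, 3, 4, 6, 8, 9}.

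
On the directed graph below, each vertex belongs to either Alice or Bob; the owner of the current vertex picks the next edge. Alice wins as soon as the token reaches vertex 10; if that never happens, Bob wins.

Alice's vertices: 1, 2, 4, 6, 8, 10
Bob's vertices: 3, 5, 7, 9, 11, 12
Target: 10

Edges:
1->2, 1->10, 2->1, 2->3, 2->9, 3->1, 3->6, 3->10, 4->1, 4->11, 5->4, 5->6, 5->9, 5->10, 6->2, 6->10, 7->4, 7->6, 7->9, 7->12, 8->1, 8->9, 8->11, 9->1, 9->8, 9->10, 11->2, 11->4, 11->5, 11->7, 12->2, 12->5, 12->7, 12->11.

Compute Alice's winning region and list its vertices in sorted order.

1, 2, 3, 4, 5, 6, 8, 9, 10

A0 = {10}
A1: add {1, 6} — 1 (Alice) has 1→10; 6 (Alice) has 6→10.
A2: add {2, 3, 4, 8} — 2 (Alice) has 2→1; 3 (Bob): all of {1, 6, 10} already in; 4 (Alice) has 4→1; 8 (Alice) has 8→1.
A3: add {9} — 9 (Bob): all of {1, 8, 10} already in.
A4: add {5} — 5 (Bob): all of {4, 6, 9, 10} already in.
A5 = A4; e.g. 7 (Bob) can still go to 12. Fixed point.
Alice's winning region = {1, 2, 3, 4, 5, 6, 8, 9, 10}.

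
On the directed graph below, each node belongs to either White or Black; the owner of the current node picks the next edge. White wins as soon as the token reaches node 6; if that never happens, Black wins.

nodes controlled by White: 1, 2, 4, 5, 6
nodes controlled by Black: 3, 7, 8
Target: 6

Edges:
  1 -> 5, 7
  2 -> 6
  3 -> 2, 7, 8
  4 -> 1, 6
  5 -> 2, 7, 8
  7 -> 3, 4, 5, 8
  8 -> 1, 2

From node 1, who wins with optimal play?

White

A0 = {6}
A1: add {2, 4} — 2 (White) has 2→6; 4 (White) has 4→6.
A2: add {5} — 5 (White) has 5→2.
A3: add {1} — 1 (White) has 1→5.
1 ∈ A3, so White can force the target.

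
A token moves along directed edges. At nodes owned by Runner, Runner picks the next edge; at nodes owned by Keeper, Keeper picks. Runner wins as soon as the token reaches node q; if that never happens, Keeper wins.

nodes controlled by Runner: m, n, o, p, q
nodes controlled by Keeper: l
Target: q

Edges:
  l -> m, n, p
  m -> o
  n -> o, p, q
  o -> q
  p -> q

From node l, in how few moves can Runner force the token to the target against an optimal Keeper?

A0 = {q}
A1: add {n, o, p} — n (Runner) has n→q; o (Runner) has o→q; p (Runner) has p→q.
A2: add {m} — m (Runner) has m→o.
A3: add {l} — l (Keeper): all of {m, n, p} already in.
A3 = all vertices. Fixed point.
l enters the attractor at level 3, so Runner can force the target in 3 moves from there.

3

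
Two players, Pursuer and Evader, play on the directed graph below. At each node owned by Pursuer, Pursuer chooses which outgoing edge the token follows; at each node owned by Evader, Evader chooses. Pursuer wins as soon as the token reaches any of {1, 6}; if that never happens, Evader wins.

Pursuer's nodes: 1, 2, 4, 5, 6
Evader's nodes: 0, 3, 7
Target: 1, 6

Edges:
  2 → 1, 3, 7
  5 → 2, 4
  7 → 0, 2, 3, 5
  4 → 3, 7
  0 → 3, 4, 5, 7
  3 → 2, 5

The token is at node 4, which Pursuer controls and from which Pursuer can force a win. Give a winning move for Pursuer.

3

A0 = {1, 6}
A1: add {2} — 2 (Pursuer) has 2→1.
A2: add {5} — 5 (Pursuer) has 5→2.
A3: add {3} — 3 (Evader): all of {2, 5} already in.
A4: add {4} — 4 (Pursuer) has 4→3.
A5 = A4; e.g. 0 (Evader) can still go to 7. Fixed point.
From 4, successor 3 is in the attractor (rank 3); the other successor 7 is not.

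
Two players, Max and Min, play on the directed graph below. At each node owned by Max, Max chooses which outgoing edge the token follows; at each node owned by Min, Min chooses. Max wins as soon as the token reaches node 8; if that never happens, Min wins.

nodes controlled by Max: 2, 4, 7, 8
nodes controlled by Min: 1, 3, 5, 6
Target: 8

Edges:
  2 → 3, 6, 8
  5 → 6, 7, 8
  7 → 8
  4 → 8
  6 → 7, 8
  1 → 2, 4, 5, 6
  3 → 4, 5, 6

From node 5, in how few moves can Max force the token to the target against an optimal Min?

3

A0 = {8}
A1: add {2, 4, 7} — 2 (Max) has 2→8; 4 (Max) has 4→8; 7 (Max) has 7→8.
A2: add {6} — 6 (Min): all of {7, 8} already in.
A3: add {5} — 5 (Min): all of {6, 7, 8} already in.
5 enters the attractor at level 3, so Max can force the target in 3 moves from there.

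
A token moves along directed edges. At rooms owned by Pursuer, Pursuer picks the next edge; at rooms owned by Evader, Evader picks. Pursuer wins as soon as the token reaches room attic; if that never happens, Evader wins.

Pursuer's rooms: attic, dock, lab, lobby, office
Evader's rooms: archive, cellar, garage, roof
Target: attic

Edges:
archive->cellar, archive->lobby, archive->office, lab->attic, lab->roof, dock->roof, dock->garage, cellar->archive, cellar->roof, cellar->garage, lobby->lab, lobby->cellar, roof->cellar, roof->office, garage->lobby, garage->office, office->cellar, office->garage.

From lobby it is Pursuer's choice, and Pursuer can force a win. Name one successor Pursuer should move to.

A0 = {attic}
A1: add {lab} — lab (Pursuer) has lab→attic.
A2: add {lobby} — lobby (Pursuer) has lobby→lab.
A3 = A2; e.g. archive (Evader) can still go to cellar. Fixed point.
From lobby, successor lab is in the attractor (rank 1); the other successor cellar is not.

lab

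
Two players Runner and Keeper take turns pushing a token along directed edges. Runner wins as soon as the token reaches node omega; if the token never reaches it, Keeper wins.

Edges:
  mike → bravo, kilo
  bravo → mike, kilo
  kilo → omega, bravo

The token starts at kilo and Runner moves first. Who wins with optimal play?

Track states (vertex, player-to-move).
A0 = {(omega,Runner), (omega,Keeper)}
A1: add {(kilo,Runner)}.
(kilo,Runner) ∈ A1 ⇒ Runner forces the target.

Runner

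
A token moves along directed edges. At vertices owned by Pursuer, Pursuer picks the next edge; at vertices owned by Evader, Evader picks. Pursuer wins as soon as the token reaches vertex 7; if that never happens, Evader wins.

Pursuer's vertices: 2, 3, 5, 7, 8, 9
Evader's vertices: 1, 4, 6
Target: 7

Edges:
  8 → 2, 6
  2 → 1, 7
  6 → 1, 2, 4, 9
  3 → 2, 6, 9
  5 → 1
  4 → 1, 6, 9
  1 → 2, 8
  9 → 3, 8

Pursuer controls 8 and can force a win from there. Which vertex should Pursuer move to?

2

A0 = {7}
A1: add {2} — 2 (Pursuer) has 2→7.
A2: add {3, 8} — 3 (Pursuer) has 3→2; 8 (Pursuer) has 8→2.
A3: add {1, 9} — 1 (Evader): all of {2, 8} already in; 9 (Pursuer) has 9→3.
A4: add {5} — 5 (Pursuer) has 5→1.
A5 = A4; e.g. 4 (Evader) can still go to 6. Fixed point.
From 8, successor 2 is in the attractor (rank 1); the other successor 6 is not.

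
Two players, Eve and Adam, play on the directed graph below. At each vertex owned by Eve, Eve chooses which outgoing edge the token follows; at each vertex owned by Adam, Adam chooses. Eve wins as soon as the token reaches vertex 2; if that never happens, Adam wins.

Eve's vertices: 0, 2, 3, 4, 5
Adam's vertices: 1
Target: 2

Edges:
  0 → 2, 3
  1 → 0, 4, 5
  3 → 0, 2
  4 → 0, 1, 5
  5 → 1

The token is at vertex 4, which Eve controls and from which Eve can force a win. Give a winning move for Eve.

0

A0 = {2}
A1: add {0, 3} — 0 (Eve) has 0→2; 3 (Eve) has 3→2.
A2: add {4} — 4 (Eve) has 4→0.
A3 = A2; e.g. 1 (Adam) can still go to 5. Fixed point.
From 4, successor 0 is in the attractor (rank 1); the other successors 1, 5 are not.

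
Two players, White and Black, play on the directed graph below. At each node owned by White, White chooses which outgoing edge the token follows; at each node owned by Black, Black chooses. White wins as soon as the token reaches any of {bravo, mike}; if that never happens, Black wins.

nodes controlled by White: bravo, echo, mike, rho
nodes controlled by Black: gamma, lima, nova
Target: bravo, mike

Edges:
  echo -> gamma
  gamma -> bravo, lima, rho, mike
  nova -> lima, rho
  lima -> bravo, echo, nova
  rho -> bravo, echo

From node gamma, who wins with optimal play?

Black

A0 = {bravo, mike}
A1: add {rho} — rho (White) has rho→bravo.
A2 = A1; e.g. echo (White) has no edge into A1. Fixed point.
gamma never enters the attractor, so Black can avoid the target forever.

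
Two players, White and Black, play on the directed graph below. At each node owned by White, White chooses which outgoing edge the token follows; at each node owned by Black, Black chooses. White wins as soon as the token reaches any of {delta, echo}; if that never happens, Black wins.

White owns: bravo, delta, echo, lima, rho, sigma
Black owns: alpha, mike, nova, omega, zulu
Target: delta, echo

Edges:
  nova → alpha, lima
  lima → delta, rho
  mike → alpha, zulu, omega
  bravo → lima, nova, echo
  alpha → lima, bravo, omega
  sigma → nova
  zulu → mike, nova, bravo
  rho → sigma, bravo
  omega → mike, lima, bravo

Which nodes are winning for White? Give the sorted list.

A0 = {delta, echo}
A1: add {bravo, lima} — lima (White) has lima→delta; bravo (White) has bravo→echo.
A2: add {rho} — rho (White) has rho→bravo.
A3 = A2; e.g. sigma (White) has no edge into A2. Fixed point.
White's winning region = {bravo, delta, echo, lima, rho}.

bravo, delta, echo, lima, rho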